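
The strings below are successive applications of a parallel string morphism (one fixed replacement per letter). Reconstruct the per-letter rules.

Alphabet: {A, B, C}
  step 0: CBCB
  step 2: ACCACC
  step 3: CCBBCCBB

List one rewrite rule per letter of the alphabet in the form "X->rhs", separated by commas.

  step 2 ⇒ step 3: ACCACC ⇒ CC·B·B·CC·B·B
    A ↦ CC
    C ↦ B
    B ↦ A  (constrained at step 0)

A->CC, B->A, C->B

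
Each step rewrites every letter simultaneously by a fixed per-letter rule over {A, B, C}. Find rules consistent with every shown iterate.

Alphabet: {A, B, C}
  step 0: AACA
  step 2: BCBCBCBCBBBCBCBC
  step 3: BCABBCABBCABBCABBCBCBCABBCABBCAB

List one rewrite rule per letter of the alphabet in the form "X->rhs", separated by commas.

A->BB, B->BC, C->AB

  step 2 ⇒ step 3: BCBCBCBCBBBCBCBC ⇒ BC·AB·BC·AB·BC·AB·BC·AB·BC·BC·BC·AB·BC·AB·BC·AB
    B ↦ BC
    C ↦ AB
    A ↦ BB  (constrained at step 0)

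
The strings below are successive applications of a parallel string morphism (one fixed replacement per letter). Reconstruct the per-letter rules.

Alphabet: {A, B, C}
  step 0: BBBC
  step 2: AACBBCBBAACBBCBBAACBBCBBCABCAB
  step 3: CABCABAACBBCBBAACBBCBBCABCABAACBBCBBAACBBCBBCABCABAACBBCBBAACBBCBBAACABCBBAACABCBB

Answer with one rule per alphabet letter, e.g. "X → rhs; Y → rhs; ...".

A->CAB, B->CBB, C->AA

  step 2 ⇒ step 3: AACBBCBBAACBBCBBAACBBCBBCABCAB ⇒ CAB·CAB·AA·CBB·CBB·AA·CBB·CBB·CAB·CAB·AA·CBB·CBB·AA·CBB·CBB·CAB·CAB·AA·CBB·CBB·AA·CBB·CBB·AA·CAB·CBB·AA·CAB·CBB
    A ↦ CAB
    B ↦ CBB
    C ↦ AA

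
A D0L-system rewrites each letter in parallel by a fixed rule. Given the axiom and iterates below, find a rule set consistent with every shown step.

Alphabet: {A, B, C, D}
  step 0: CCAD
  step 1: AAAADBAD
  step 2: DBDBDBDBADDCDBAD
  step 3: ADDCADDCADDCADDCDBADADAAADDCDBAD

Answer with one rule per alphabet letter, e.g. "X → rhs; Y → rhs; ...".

  step 2 ⇒ step 3: DBDBDBDBADDCDBAD ⇒ AD·DC·AD·DC·AD·DC·AD·DC·DB·AD·AD·AA·AD·DC·DB·AD
    A ↦ DB
    B ↦ DC
    C ↦ AA
    D ↦ AD

A->DB, B->DC, C->AA, D->AD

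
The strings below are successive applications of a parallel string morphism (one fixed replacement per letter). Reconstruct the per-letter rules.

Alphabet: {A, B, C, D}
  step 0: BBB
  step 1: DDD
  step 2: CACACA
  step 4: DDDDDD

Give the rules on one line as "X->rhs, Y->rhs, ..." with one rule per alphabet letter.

  step 1 ⇒ step 2: DDD ⇒ CA·CA·CA
    D ↦ CA
    A ↦ B  (constrained at step 2)
  step 0 ⇒ step 1: BBB ⇒ D·D·D
    B ↦ D
    C ↦ B  (constrained at step 2)

A->B, B->D, C->B, D->CA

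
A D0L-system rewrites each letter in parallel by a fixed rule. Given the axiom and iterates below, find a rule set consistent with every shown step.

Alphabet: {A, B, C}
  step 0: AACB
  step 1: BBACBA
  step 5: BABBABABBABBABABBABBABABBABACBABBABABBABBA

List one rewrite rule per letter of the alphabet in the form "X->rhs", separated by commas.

A->B, B->BA, C->AC

  step 0 ⇒ step 1: AACB ⇒ B·B·AC·BA
    A ↦ B
    B ↦ BA
    C ↦ AC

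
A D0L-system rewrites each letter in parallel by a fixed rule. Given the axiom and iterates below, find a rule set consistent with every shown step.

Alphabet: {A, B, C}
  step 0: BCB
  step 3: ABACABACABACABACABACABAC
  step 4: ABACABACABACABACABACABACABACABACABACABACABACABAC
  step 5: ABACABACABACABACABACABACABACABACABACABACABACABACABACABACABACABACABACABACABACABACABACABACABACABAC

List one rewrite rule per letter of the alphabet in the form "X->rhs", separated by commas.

A->AB, B->AC, C->AC

  step 4 ⇒ step 5: ABACABACABACABACABACABACABACABACABACABACABACABAC ⇒ AB·AC·AB·AC·AB·AC·AB·AC·AB·AC·AB·AC·AB·AC·AB·AC·AB·AC·AB·AC·AB·AC·AB·AC·AB·AC·AB·AC·AB·AC·AB·AC·AB·AC·AB·AC·AB·AC·AB·AC·AB·AC·AB·AC·AB·AC·AB·AC
    A ↦ AB
    B ↦ AC
    C ↦ AC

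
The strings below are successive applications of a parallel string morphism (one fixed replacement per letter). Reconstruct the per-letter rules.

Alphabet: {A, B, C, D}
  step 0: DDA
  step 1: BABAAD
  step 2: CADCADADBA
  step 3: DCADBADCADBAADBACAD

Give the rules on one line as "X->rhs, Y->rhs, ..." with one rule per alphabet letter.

  step 2 ⇒ step 3: CADCADADBA ⇒ DC·AD·BA·DC·AD·BA·AD·BA·C·AD
    A ↦ AD
    B ↦ C
    C ↦ DC
    D ↦ BA

A->AD, B->C, C->DC, D->BA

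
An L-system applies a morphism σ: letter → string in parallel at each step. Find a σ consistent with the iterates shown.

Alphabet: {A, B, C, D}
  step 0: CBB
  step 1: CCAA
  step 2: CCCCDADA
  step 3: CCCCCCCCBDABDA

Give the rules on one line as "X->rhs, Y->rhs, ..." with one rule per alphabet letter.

A->DA, B->A, C->CC, D->B

  step 2 ⇒ step 3: CCCCDADA ⇒ CC·CC·CC·CC·B·DA·B·DA
    A ↦ DA
    C ↦ CC
    D ↦ B
  step 0 ⇒ step 1: CBB ⇒ CC·A·A
    B ↦ A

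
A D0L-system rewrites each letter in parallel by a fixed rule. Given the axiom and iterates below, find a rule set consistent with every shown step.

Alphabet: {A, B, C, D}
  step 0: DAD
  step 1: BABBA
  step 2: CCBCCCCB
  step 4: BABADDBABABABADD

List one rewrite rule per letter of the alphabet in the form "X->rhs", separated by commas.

  step 1 ⇒ step 2: BABBA ⇒ CC·B·CC·CC·B
    A ↦ B
    B ↦ CC
    C ↦ D  (constrained at step 2)
  step 0 ⇒ step 1: DAD ⇒ BA·B·BA
    D ↦ BA

A->B, B->CC, C->D, D->BA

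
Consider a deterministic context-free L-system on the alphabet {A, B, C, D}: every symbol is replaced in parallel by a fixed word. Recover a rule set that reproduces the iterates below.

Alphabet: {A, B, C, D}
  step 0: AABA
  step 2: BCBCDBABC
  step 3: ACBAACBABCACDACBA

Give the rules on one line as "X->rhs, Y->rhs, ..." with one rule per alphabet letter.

  step 2 ⇒ step 3: BCBCDBABC ⇒ AC·BA·AC·BA·BC·AC·D·AC·BA
    A ↦ D
    B ↦ AC
    C ↦ BA
    D ↦ BC

A->D, B->AC, C->BA, D->BC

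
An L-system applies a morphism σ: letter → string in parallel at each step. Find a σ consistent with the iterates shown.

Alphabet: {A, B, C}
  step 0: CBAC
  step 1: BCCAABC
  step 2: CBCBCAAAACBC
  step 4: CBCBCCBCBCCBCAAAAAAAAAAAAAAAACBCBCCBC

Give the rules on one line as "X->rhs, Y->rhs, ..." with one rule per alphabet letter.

  step 1 ⇒ step 2: BCCAABC ⇒ C·BC·BC·AA·AA·C·BC
    A ↦ AA
    B ↦ C
    C ↦ BC

A->AA, B->C, C->BC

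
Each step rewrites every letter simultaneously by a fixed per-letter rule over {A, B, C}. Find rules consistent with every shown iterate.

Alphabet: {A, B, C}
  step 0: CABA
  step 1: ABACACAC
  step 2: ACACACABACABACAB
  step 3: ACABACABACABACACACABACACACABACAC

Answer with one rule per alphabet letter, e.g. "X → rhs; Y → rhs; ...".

A->AC, B->AC, C->AB

  step 2 ⇒ step 3: ACACACABACABACAB ⇒ AC·AB·AC·AB·AC·AB·AC·AC·AC·AB·AC·AC·AC·AB·AC·AC
    A ↦ AC
    B ↦ AC
    C ↦ AB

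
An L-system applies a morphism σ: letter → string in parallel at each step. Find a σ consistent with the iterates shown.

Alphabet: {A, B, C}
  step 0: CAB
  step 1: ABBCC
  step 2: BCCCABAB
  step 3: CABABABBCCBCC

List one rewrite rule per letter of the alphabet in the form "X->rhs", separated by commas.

A->BC, B->C, C->AB

  step 2 ⇒ step 3: BCCCABAB ⇒ C·AB·AB·AB·BC·C·BC·C
    A ↦ BC
    B ↦ C
    C ↦ AB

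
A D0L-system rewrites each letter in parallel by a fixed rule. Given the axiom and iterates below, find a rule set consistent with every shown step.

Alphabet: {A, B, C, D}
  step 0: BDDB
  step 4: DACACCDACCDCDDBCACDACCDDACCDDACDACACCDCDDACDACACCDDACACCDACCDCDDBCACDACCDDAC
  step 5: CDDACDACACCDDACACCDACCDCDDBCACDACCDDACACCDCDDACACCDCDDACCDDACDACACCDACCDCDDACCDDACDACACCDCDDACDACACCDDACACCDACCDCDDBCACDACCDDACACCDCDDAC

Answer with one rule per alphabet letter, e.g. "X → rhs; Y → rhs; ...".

  step 4 ⇒ step 5: DACACCDACCDCDDBCACDACCDDACCDDACDACACCDCDDACDACACCDDACACCDACCDCDDBCACDACCDDAC ⇒ CD·D·AC·D·AC·AC·CD·D·AC·AC·CD·AC·CD·CD·DBC·AC·D·AC·CD·D·AC·AC·CD·CD·D·AC·AC·CD·CD·D·AC·CD·D·AC·D·AC·AC·CD·AC·CD·CD·D·AC·CD·D·AC·D·AC·AC·CD·CD·D·AC·D·AC·AC·CD·D·AC·AC·CD·AC·CD·CD·DBC·AC·D·AC·CD·D·AC·AC·CD·CD·D·AC
    A ↦ D
    B ↦ DBC
    C ↦ AC
    D ↦ CD

A->D, B->DBC, C->AC, D->CD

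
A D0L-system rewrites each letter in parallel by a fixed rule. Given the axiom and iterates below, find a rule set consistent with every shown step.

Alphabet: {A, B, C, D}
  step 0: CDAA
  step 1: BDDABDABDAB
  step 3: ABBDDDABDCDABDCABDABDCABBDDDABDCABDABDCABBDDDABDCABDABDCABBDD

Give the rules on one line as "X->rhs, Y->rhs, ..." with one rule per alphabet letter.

A->DAB, B->DC, C->BDD, D->AB

  step 0 ⇒ step 1: CDAA ⇒ BDD·AB·DAB·DAB
    A ↦ DAB
    C ↦ BDD
    D ↦ AB
    B ↦ DC  (constrained at step 1)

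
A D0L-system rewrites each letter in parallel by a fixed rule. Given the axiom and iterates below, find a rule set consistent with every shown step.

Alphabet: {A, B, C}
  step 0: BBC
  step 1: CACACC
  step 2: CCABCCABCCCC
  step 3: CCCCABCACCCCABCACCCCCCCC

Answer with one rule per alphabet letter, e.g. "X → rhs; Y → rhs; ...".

  step 2 ⇒ step 3: CCABCCABCCCC ⇒ CC·CC·AB·CA·CC·CC·AB·CA·CC·CC·CC·CC
    A ↦ AB
    B ↦ CA
    C ↦ CC

A->AB, B->CA, C->CC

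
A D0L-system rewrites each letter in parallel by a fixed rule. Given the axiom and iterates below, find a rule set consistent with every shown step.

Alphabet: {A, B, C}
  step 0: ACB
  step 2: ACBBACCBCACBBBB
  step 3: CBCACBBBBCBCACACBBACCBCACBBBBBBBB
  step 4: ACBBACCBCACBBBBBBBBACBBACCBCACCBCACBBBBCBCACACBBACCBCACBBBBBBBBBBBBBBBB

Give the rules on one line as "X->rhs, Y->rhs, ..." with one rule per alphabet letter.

A->CBC, B->BB, C->AC

  step 3 ⇒ step 4: CBCACBBBBCBCACACBBACCBCACBBBBBBBB ⇒ AC·BB·AC·CBC·AC·BB·BB·BB·BB·AC·BB·AC·CBC·AC·CBC·AC·BB·BB·CBC·AC·AC·BB·AC·CBC·AC·BB·BB·BB·BB·BB·BB·BB·BB
    A ↦ CBC
    B ↦ BB
    C ↦ AC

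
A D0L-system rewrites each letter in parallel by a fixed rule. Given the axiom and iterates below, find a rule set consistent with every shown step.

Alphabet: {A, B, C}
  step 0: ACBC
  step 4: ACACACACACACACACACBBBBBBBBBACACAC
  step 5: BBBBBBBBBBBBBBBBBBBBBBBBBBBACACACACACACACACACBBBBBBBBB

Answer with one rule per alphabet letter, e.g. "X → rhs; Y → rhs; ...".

  step 4 ⇒ step 5: ACACACACACACACACACBBBBBBBBBACACAC ⇒ BB·B·BB·B·BB·B·BB·B·BB·B·BB·B·BB·B·BB·B·BB·B·AC·AC·AC·AC·AC·AC·AC·AC·AC·BB·B·BB·B·BB·B
    A ↦ BB
    B ↦ AC
    C ↦ B

A->BB, B->AC, C->B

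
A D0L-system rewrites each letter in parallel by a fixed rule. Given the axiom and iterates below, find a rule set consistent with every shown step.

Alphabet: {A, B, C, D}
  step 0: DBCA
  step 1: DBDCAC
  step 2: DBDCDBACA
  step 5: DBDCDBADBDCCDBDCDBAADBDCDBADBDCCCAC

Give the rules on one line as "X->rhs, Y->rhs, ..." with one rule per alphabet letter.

A->C, B->DC, C->A, D->DB

  step 1 ⇒ step 2: DBDCAC ⇒ DB·DC·DB·A·C·A
    A ↦ C
    B ↦ DC
    C ↦ A
    D ↦ DB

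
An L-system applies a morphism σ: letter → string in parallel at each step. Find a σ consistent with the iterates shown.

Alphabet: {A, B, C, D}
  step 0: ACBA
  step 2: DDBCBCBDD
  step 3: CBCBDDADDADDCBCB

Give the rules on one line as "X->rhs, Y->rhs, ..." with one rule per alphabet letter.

  step 2 ⇒ step 3: DDBCBCBDD ⇒ CB·CB·DD·A·DD·A·DD·CB·CB
    B ↦ DD
    C ↦ A
    D ↦ CB
    A ↦ B  (constrained at step 0)

A->B, B->DD, C->A, D->CB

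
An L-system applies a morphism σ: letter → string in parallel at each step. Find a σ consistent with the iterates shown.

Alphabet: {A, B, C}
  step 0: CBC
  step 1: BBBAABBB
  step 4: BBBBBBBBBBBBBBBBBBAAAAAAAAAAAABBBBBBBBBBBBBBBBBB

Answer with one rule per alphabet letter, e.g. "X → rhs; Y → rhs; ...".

A->C, B->AA, C->BBB

  step 0 ⇒ step 1: CBC ⇒ BBB·AA·BBB
    B ↦ AA
    C ↦ BBB
    A ↦ C  (constrained at step 1)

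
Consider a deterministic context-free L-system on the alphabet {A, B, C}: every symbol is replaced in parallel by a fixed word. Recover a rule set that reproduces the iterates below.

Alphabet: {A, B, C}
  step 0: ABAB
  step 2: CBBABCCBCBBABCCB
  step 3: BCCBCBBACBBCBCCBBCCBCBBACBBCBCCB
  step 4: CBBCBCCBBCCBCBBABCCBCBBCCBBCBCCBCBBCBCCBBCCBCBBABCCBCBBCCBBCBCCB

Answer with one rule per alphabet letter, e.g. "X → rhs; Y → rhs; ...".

  step 3 ⇒ step 4: BCCBCBBACBBCBCCBBCCBCBBACBBCBCCB ⇒ CB·BC·BC·CB·BC·CB·CB·BA·BC·CB·CB·BC·CB·BC·BC·CB·CB·BC·BC·CB·BC·CB·CB·BA·BC·CB·CB·BC·CB·BC·BC·CB
    A ↦ BA
    B ↦ CB
    C ↦ BC

A->BA, B->CB, C->BC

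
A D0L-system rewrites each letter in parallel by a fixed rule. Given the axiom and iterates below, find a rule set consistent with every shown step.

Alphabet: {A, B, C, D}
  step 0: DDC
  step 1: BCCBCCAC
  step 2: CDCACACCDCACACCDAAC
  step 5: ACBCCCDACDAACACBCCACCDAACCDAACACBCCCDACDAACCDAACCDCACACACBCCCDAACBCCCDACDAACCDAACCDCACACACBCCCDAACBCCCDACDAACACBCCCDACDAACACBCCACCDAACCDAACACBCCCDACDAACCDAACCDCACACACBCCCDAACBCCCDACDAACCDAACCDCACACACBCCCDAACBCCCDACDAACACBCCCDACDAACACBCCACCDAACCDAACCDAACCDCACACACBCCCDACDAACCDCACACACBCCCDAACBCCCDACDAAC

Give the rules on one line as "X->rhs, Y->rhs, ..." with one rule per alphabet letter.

A->CDA, B->CDC, C->AC, D->BCC

  step 1 ⇒ step 2: BCCBCCAC ⇒ CDC·AC·AC·CDC·AC·AC·CDA·AC
    A ↦ CDA
    B ↦ CDC
    C ↦ AC
  step 0 ⇒ step 1: DDC ⇒ BCC·BCC·AC
    D ↦ BCC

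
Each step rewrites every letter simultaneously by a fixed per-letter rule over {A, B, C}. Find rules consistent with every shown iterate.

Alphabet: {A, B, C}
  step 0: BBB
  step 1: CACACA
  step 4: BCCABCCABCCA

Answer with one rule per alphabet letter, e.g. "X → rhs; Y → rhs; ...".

  step 0 ⇒ step 1: BBB ⇒ CA·CA·CA
    B ↦ CA
    A ↦ C  (constrained at step 1)
    C ↦ B  (constrained at step 1)

A->C, B->CA, C->B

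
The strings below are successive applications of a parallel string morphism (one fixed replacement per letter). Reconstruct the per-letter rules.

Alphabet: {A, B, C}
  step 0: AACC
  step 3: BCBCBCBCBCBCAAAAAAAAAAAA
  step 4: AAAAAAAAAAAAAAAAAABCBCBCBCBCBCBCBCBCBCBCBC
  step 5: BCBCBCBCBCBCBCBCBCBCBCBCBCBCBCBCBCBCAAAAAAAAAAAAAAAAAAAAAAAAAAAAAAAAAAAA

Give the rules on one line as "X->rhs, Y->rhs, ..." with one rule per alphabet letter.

  step 4 ⇒ step 5: AAAAAAAAAAAAAAAAAABCBCBCBCBCBCBCBCBCBCBCBC ⇒ BC·BC·BC·BC·BC·BC·BC·BC·BC·BC·BC·BC·BC·BC·BC·BC·BC·BC·A·AA·A·AA·A·AA·A·AA·A·AA·A·AA·A·AA·A·AA·A·AA·A·AA·A·AA·A·AA
    A ↦ BC
    B ↦ A
    C ↦ AA

A->BC, B->A, C->AA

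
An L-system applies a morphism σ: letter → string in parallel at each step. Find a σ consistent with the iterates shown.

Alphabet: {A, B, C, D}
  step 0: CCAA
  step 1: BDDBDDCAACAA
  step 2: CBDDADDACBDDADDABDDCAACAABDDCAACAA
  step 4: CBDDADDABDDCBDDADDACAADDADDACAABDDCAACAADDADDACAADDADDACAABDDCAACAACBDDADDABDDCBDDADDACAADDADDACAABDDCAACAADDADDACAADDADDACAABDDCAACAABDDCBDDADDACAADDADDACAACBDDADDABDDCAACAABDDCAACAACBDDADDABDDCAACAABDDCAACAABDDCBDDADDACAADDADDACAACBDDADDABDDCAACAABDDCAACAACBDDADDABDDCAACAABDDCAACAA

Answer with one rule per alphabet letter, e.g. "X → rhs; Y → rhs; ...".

A->CAA, B->CB, C->BDD, D->DDA

  step 1 ⇒ step 2: BDDBDDCAACAA ⇒ CB·DDA·DDA·CB·DDA·DDA·BDD·CAA·CAA·BDD·CAA·CAA
    A ↦ CAA
    B ↦ CB
    C ↦ BDD
    D ↦ DDA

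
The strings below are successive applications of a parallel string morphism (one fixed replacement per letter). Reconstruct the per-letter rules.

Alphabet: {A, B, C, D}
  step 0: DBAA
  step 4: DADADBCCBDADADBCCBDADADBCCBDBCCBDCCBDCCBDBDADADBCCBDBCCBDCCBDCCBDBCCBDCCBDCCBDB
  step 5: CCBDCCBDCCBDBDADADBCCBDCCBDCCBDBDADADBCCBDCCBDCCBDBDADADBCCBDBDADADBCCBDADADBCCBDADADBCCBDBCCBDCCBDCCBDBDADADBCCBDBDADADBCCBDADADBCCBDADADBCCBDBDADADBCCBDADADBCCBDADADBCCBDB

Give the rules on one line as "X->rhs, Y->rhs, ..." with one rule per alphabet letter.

A->D, B->DB, C->DA, D->CCB

  step 4 ⇒ step 5: DADADBCCBDADADBCCBDADADBCCBDBCCBDCCBDCCBDBDADADBCCBDBCCBDCCBDCCBDBCCBDCCBDCCBDB ⇒ CCB·D·CCB·D·CCB·DB·DA·DA·DB·CCB·D·CCB·D·CCB·DB·DA·DA·DB·CCB·D·CCB·D·CCB·DB·DA·DA·DB·CCB·DB·DA·DA·DB·CCB·DA·DA·DB·CCB·DA·DA·DB·CCB·DB·CCB·D·CCB·D·CCB·DB·DA·DA·DB·CCB·DB·DA·DA·DB·CCB·DA·DA·DB·CCB·DA·DA·DB·CCB·DB·DA·DA·DB·CCB·DA·DA·DB·CCB·DA·DA·DB·CCB·DB
    A ↦ D
    B ↦ DB
    C ↦ DA
    D ↦ CCB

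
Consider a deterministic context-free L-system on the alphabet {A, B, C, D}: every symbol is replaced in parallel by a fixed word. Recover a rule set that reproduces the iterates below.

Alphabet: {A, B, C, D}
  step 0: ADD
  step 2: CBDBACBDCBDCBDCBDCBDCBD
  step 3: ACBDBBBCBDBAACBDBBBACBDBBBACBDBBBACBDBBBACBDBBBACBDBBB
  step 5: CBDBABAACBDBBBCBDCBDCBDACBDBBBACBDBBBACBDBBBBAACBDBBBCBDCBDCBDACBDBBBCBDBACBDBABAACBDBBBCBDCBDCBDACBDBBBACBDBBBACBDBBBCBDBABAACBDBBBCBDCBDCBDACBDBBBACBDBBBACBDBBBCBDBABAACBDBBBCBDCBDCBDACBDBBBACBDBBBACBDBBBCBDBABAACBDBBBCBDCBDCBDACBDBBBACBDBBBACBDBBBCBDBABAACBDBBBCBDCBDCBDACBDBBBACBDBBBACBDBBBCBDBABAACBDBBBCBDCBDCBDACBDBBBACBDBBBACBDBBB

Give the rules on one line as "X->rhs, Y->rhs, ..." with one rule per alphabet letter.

A->BA, B->CBD, C->A, D->BBB

  step 2 ⇒ step 3: CBDBACBDCBDCBDCBDCBDCBD ⇒ A·CBD·BBB·CBD·BA·A·CBD·BBB·A·CBD·BBB·A·CBD·BBB·A·CBD·BBB·A·CBD·BBB·A·CBD·BBB
    A ↦ BA
    B ↦ CBD
    C ↦ A
    D ↦ BBB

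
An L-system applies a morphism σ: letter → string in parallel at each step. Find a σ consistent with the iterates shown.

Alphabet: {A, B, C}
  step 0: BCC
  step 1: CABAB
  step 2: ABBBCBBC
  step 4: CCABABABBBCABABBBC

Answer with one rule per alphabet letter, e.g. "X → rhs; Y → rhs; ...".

A->BB, B->C, C->AB

  step 1 ⇒ step 2: CABAB ⇒ AB·BB·C·BB·C
    A ↦ BB
    B ↦ C
    C ↦ AB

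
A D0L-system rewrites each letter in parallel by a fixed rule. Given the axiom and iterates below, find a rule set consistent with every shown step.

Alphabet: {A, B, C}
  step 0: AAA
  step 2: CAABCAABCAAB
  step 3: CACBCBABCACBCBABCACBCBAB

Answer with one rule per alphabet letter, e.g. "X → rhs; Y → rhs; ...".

  step 2 ⇒ step 3: CAABCAABCAAB ⇒ CA·CB·CB·AB·CA·CB·CB·AB·CA·CB·CB·AB
    A ↦ CB
    B ↦ AB
    C ↦ CA

A->CB, B->AB, C->CA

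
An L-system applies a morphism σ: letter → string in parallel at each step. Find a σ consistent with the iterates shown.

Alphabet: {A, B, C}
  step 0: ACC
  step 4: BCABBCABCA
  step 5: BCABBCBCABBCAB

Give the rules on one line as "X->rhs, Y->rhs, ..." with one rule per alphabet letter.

  step 4 ⇒ step 5: BCABBCABCA ⇒ BC·A·B·BC·BC·A·B·BC·A·B
    A ↦ B
    B ↦ BC
    C ↦ A

A->B, B->BC, C->A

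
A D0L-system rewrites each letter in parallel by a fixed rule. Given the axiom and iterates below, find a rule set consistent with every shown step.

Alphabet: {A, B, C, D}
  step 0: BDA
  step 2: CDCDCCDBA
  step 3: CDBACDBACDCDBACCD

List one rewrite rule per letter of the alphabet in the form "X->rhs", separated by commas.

A->D, B->CC, C->CD, D->BA

  step 2 ⇒ step 3: CDCDCCDBA ⇒ CD·BA·CD·BA·CD·CD·BA·CC·D
    A ↦ D
    B ↦ CC
    C ↦ CD
    D ↦ BA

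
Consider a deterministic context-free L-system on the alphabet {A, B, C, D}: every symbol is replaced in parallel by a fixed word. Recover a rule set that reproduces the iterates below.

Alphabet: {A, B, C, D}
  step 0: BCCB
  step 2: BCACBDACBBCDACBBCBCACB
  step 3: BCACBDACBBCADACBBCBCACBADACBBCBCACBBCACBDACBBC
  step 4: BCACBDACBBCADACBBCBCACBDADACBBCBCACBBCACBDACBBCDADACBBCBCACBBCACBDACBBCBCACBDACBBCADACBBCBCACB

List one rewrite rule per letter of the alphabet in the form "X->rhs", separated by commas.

A->D, B->BC, C->ACB, D->A

  step 3 ⇒ step 4: BCACBDACBBCADACBBCBCACBADACBBCBCACBBCACBDACBBC ⇒ BC·ACB·D·ACB·BC·A·D·ACB·BC·BC·ACB·D·A·D·ACB·BC·BC·ACB·BC·ACB·D·ACB·BC·D·A·D·ACB·BC·BC·ACB·BC·ACB·D·ACB·BC·BC·ACB·D·ACB·BC·A·D·ACB·BC·BC·ACB
    A ↦ D
    B ↦ BC
    C ↦ ACB
    D ↦ A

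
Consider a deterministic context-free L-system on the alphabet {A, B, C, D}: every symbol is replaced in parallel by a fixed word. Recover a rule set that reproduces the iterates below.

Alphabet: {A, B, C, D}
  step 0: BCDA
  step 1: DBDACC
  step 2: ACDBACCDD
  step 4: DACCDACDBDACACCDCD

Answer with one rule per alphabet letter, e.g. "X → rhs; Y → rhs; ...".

  step 1 ⇒ step 2: DBDACC ⇒ AC·DB·AC·C·D·D
    A ↦ C
    B ↦ DB
    C ↦ D
    D ↦ AC

A->C, B->DB, C->D, D->AC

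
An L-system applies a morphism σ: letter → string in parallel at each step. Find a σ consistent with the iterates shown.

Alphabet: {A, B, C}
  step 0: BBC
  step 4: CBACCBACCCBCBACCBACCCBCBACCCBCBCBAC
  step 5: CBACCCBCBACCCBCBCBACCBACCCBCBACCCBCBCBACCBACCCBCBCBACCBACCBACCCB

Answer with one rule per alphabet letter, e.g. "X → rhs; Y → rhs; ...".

  step 4 ⇒ step 5: CBACCBACCCBCBACCBACCCBCBACCCBCBCBAC ⇒ CB·AC·C·CB·CB·AC·C·CB·CB·CB·AC·CB·AC·C·CB·CB·AC·C·CB·CB·CB·AC·CB·AC·C·CB·CB·CB·AC·CB·AC·CB·AC·C·CB
    A ↦ C
    B ↦ AC
    C ↦ CB

A->C, B->AC, C->CB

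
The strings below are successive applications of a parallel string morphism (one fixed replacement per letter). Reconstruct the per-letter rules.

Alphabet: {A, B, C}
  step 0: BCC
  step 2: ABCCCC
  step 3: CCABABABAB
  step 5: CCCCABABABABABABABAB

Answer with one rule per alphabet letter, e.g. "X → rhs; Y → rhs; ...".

  step 2 ⇒ step 3: ABCCCC ⇒ C·C·AB·AB·AB·AB
    A ↦ C
    B ↦ C
    C ↦ AB

A->C, B->C, C->AB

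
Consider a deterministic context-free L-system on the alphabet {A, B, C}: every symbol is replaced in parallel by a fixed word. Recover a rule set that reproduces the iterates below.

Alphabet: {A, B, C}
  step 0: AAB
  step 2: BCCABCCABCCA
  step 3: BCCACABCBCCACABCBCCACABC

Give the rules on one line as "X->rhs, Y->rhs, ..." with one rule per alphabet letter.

A->BC, B->BC, C->CA

  step 2 ⇒ step 3: BCCABCCABCCA ⇒ BC·CA·CA·BC·BC·CA·CA·BC·BC·CA·CA·BC
    A ↦ BC
    B ↦ BC
    C ↦ CA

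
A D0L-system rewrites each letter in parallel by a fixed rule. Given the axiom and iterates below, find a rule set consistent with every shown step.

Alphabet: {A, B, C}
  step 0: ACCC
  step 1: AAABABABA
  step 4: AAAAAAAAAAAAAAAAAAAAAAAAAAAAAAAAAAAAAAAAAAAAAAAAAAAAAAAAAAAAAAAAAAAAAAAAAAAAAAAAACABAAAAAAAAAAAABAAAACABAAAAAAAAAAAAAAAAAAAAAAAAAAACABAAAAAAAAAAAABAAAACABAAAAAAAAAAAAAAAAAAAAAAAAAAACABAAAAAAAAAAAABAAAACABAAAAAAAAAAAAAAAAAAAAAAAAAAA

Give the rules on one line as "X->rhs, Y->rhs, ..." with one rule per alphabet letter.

A->AAA, B->CAB, C->BA

  step 0 ⇒ step 1: ACCC ⇒ AAA·BA·BA·BA
    A ↦ AAA
    C ↦ BA
    B ↦ CAB  (constrained at step 1)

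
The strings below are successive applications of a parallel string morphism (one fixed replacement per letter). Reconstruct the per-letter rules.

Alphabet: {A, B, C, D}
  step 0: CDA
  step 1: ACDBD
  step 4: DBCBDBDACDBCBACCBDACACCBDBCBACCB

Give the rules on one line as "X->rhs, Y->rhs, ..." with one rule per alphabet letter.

  step 0 ⇒ step 1: CDA ⇒ AC·DB·D
    A ↦ D
    C ↦ AC
    D ↦ DB
    B ↦ CB  (constrained at step 1)

A->D, B->CB, C->AC, D->DB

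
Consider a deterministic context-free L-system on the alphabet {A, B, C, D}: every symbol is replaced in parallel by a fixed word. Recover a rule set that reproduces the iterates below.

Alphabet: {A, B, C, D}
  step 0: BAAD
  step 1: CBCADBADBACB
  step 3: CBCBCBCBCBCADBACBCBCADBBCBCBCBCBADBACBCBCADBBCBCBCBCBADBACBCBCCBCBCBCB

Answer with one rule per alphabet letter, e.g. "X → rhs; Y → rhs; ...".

A->ADB, B->CBC, C->B, D->ACB

  step 0 ⇒ step 1: BAAD ⇒ CBC·ADB·ADB·ACB
    A ↦ ADB
    B ↦ CBC
    D ↦ ACB
    C ↦ B  (constrained at step 1)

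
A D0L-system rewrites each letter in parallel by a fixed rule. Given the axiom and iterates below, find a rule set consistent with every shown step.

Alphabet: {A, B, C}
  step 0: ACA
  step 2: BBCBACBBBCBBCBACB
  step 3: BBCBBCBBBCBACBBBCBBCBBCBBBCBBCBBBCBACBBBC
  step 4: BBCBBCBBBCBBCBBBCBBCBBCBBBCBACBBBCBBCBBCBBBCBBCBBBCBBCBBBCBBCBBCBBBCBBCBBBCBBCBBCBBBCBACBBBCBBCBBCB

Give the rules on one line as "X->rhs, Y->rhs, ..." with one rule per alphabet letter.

  step 3 ⇒ step 4: BBCBBCBBBCBACBBBCBBCBBCBBBCBBCBBBCBACBBBC ⇒ BBC·BBC·B·BBC·BBC·B·BBC·BBC·BBC·B·BBC·BAC·B·BBC·BBC·BBC·B·BBC·BBC·B·BBC·BBC·B·BBC·BBC·BBC·B·BBC·BBC·B·BBC·BBC·BBC·B·BBC·BAC·B·BBC·BBC·BBC·B
    A ↦ BAC
    B ↦ BBC
    C ↦ B

A->BAC, B->BBC, C->B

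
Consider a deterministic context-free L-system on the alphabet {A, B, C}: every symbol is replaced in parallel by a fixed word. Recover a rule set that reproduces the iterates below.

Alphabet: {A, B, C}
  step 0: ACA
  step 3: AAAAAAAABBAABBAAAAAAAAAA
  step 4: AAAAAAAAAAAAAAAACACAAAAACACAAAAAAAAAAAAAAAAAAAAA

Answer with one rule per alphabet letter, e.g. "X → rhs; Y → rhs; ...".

A->AA, B->CA, C->BB

  step 3 ⇒ step 4: AAAAAAAABBAABBAAAAAAAAAA ⇒ AA·AA·AA·AA·AA·AA·AA·AA·CA·CA·AA·AA·CA·CA·AA·AA·AA·AA·AA·AA·AA·AA·AA·AA
    A ↦ AA
    B ↦ CA
    C ↦ BB  (constrained at step 0)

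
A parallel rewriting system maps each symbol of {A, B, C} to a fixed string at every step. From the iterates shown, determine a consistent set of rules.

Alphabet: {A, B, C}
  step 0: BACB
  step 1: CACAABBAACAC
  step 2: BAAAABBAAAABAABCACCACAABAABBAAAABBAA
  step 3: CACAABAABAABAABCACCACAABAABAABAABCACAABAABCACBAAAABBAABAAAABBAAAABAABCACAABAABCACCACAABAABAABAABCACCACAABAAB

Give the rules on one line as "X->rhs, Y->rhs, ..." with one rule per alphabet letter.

A->AAB, B->CAC, C->BAA

  step 2 ⇒ step 3: BAAAABBAAAABAABCACCACAABAABBAAAABBAA ⇒ CAC·AAB·AAB·AAB·AAB·CAC·CAC·AAB·AAB·AAB·AAB·CAC·AAB·AAB·CAC·BAA·AAB·BAA·BAA·AAB·BAA·AAB·AAB·CAC·AAB·AAB·CAC·CAC·AAB·AAB·AAB·AAB·CAC·CAC·AAB·AAB
    A ↦ AAB
    B ↦ CAC
    C ↦ BAA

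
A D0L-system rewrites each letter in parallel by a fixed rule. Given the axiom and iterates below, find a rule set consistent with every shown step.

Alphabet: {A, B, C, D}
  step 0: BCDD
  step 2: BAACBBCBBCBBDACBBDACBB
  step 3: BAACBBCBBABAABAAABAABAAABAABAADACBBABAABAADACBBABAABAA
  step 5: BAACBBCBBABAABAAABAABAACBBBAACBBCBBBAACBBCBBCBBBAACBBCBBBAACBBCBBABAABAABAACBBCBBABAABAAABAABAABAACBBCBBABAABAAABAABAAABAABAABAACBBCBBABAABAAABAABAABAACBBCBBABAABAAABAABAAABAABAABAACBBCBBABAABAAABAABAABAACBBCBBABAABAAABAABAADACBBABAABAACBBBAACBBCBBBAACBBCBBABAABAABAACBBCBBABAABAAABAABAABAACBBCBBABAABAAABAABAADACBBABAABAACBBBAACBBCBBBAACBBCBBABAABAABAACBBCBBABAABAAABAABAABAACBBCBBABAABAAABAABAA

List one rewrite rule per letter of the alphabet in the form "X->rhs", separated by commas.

A->CBB, B->BAA, C->A, D->DA

  step 2 ⇒ step 3: BAACBBCBBCBBDACBBDACBB ⇒ BAA·CBB·CBB·A·BAA·BAA·A·BAA·BAA·A·BAA·BAA·DA·CBB·A·BAA·BAA·DA·CBB·A·BAA·BAA
    A ↦ CBB
    B ↦ BAA
    C ↦ A
    D ↦ DA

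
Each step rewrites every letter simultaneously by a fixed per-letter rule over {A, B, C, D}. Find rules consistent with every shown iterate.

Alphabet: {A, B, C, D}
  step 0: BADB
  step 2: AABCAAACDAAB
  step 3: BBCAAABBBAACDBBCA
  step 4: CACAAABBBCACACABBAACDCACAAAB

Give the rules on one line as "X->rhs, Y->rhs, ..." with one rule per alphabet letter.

  step 3 ⇒ step 4: BBCAAABBBAACDBBCA ⇒ CA·CA·AA·B·B·B·CA·CA·CA·B·B·AA·CD·CA·CA·AA·B
    A ↦ B
    B ↦ CA
    C ↦ AA
    D ↦ CD

A->B, B->CA, C->AA, D->CD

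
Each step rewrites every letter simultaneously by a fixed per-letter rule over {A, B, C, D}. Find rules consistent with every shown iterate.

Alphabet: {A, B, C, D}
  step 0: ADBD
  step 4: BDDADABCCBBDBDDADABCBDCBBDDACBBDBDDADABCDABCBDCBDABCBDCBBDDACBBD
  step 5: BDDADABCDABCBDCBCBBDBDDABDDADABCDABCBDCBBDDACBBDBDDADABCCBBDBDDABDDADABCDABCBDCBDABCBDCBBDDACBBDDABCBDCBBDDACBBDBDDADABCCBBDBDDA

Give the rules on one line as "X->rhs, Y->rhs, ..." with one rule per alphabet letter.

A->BC, B->BD, C->CB, D->DA

  step 4 ⇒ step 5: BDDADABCCBBDBDDADABCBDCBBDDACBBDBDDADABCDABCBDCBDABCBDCBBDDACBBD ⇒ BD·DA·DA·BC·DA·BC·BD·CB·CB·BD·BD·DA·BD·DA·DA·BC·DA·BC·BD·CB·BD·DA·CB·BD·BD·DA·DA·BC·CB·BD·BD·DA·BD·DA·DA·BC·DA·BC·BD·CB·DA·BC·BD·CB·BD·DA·CB·BD·DA·BC·BD·CB·BD·DA·CB·BD·BD·DA·DA·BC·CB·BD·BD·DA
    A ↦ BC
    B ↦ BD
    C ↦ CB
    D ↦ DA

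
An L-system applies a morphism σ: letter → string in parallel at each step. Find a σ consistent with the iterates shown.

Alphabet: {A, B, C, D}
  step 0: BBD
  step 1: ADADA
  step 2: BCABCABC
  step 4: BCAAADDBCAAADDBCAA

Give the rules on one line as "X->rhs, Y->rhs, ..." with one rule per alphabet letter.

A->BC, B->AD, C->D, D->A

  step 1 ⇒ step 2: ADADA ⇒ BC·A·BC·A·BC
    A ↦ BC
    D ↦ A
  step 0 ⇒ step 1: BBD ⇒ AD·AD·A
    B ↦ AD
    C ↦ D  (constrained at step 2)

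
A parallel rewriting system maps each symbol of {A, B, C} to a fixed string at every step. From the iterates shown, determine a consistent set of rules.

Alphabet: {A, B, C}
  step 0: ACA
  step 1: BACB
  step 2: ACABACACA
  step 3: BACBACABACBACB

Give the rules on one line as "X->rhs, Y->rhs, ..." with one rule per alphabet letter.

A->B, B->ACA, C->AC

  step 2 ⇒ step 3: ACABACACA ⇒ B·AC·B·ACA·B·AC·B·AC·B
    A ↦ B
    B ↦ ACA
    C ↦ AC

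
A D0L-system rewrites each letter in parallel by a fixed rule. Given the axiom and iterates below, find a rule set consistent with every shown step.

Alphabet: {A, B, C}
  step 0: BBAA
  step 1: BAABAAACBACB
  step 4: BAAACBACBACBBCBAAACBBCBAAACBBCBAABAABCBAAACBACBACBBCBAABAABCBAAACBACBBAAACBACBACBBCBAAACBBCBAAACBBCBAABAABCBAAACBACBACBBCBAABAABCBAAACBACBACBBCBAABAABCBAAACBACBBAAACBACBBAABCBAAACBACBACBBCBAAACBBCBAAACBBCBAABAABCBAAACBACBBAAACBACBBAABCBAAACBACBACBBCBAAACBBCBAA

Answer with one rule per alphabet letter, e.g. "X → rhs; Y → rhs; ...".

  step 0 ⇒ step 1: BBAA ⇒ BAA·BAA·ACB·ACB
    A ↦ ACB
    B ↦ BAA
    C ↦ BC  (constrained at step 1)

A->ACB, B->BAA, C->BC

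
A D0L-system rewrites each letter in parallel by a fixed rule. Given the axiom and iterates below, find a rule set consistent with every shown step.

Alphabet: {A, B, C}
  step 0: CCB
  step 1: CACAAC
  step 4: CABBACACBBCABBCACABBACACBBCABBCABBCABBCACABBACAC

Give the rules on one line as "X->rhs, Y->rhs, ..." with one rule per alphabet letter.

  step 0 ⇒ step 1: CCB ⇒ CA·CA·AC
    B ↦ AC
    C ↦ CA
    A ↦ BB  (constrained at step 1)

A->BB, B->AC, C->CA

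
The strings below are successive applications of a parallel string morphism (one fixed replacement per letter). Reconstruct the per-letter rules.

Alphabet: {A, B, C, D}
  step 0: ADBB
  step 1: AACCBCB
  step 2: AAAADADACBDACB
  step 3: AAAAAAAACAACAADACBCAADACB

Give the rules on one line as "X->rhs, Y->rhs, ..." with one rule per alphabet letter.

A->AA, B->CB, C->DA, D->C

  step 2 ⇒ step 3: AAAADADACBDACB ⇒ AA·AA·AA·AA·C·AA·C·AA·DA·CB·C·AA·DA·CB
    A ↦ AA
    B ↦ CB
    C ↦ DA
    D ↦ C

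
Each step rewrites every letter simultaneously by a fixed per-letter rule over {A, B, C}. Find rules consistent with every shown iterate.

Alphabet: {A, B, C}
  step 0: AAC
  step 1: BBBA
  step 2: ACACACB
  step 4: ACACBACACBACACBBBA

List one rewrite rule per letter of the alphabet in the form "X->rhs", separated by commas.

A->B, B->AC, C->BA

  step 1 ⇒ step 2: BBBA ⇒ AC·AC·AC·B
    A ↦ B
    B ↦ AC
  step 0 ⇒ step 1: AAC ⇒ B·B·BA
    C ↦ BA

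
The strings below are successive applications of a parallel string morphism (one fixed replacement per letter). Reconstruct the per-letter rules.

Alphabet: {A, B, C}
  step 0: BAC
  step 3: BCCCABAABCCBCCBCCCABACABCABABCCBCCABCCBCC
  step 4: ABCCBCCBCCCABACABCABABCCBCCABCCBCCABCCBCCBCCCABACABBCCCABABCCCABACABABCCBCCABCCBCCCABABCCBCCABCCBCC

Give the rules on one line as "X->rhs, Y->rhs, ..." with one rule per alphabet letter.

A->CAB, B->A, C->BCC

  step 3 ⇒ step 4: BCCCABAABCCBCCBCCCABACABCABABCCBCCABCCBCC ⇒ A·BCC·BCC·BCC·CAB·A·CAB·CAB·A·BCC·BCC·A·BCC·BCC·A·BCC·BCC·BCC·CAB·A·CAB·BCC·CAB·A·BCC·CAB·A·CAB·A·BCC·BCC·A·BCC·BCC·CAB·A·BCC·BCC·A·BCC·BCC
    A ↦ CAB
    B ↦ A
    C ↦ BCC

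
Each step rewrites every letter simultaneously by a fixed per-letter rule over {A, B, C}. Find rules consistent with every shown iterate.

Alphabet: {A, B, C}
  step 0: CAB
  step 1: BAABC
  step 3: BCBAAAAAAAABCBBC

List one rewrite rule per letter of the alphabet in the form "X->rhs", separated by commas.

A->AA, B->BC, C->B

  step 0 ⇒ step 1: CAB ⇒ B·AA·BC
    A ↦ AA
    B ↦ BC
    C ↦ B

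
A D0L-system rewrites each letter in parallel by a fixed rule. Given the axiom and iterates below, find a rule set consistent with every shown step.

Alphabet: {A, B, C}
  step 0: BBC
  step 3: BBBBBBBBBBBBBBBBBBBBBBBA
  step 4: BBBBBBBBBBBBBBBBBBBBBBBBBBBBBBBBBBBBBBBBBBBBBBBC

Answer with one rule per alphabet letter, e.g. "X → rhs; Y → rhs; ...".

  step 3 ⇒ step 4: BBBBBBBBBBBBBBBBBBBBBBBA ⇒ BB·BB·BB·BB·BB·BB·BB·BB·BB·BB·BB·BB·BB·BB·BB·BB·BB·BB·BB·BB·BB·BB·BB·BC
    A ↦ BC
    B ↦ BB
    C ↦ BA  (constrained at step 0)

A->BC, B->BB, C->BA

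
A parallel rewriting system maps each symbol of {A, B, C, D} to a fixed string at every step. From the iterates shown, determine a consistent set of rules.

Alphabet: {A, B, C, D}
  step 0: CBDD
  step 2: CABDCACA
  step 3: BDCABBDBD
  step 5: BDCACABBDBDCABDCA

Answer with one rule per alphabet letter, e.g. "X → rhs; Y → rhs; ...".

  step 2 ⇒ step 3: CABDCACA ⇒ B·D·CA·B·B·D·B·D
    A ↦ D
    B ↦ CA
    C ↦ B
    D ↦ B

A->D, B->CA, C->B, D->B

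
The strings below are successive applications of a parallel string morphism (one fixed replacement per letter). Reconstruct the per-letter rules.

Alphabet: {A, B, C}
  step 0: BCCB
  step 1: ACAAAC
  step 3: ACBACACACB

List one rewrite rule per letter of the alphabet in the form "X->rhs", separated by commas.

A->B, B->AC, C->A

  step 0 ⇒ step 1: BCCB ⇒ AC·A·A·AC
    B ↦ AC
    C ↦ A
    A ↦ B  (constrained at step 1)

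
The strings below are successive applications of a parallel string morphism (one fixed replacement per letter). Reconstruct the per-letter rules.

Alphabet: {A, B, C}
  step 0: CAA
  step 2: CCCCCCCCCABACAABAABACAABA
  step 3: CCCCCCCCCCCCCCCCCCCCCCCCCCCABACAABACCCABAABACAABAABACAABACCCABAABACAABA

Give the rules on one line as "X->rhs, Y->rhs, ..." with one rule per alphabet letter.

A->ABA, B->CA, C->CCC

  step 2 ⇒ step 3: CCCCCCCCCABACAABAABACAABA ⇒ CCC·CCC·CCC·CCC·CCC·CCC·CCC·CCC·CCC·ABA·CA·ABA·CCC·ABA·ABA·CA·ABA·ABA·CA·ABA·CCC·ABA·ABA·CA·ABA
    A ↦ ABA
    B ↦ CA
    C ↦ CCC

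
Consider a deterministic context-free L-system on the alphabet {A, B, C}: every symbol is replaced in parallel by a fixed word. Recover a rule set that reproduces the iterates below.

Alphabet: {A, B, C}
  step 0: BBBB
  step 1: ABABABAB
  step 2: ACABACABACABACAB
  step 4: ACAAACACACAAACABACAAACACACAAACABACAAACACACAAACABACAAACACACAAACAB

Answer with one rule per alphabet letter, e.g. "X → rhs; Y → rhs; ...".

  step 1 ⇒ step 2: ABABABAB ⇒ AC·AB·AC·AB·AC·AB·AC·AB
    A ↦ AC
    B ↦ AB
    C ↦ AA  (constrained at step 2)

A->AC, B->AB, C->AA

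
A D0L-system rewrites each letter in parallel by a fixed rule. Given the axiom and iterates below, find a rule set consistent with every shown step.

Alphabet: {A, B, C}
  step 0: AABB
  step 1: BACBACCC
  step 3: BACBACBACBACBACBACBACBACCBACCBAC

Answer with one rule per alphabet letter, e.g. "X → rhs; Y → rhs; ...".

  step 0 ⇒ step 1: AABB ⇒ BAC·BAC·C·C
    A ↦ BAC
    B ↦ C
    C ↦ BA  (constrained at step 1)

A->BAC, B->C, C->BA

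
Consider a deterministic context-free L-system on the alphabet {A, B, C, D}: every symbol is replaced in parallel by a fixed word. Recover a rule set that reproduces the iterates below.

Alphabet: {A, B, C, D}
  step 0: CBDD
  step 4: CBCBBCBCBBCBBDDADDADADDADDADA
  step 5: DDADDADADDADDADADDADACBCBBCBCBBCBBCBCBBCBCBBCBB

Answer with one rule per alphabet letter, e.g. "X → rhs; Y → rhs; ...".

  step 4 ⇒ step 5: CBCBBCBCBBCBBDDADDADADDADDADA ⇒ D·DA·D·DA·DA·D·DA·D·DA·DA·D·DA·DA·CB·CB·B·CB·CB·B·CB·B·CB·CB·B·CB·CB·B·CB·B
    A ↦ B
    B ↦ DA
    C ↦ D
    D ↦ CB

A->B, B->DA, C->D, D->CB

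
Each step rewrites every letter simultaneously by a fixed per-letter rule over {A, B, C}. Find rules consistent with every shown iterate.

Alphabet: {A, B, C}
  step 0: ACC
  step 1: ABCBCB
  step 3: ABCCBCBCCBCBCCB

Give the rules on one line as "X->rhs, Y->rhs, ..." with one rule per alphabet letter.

  step 0 ⇒ step 1: ACC ⇒ AB·CB·CB
    A ↦ AB
    C ↦ CB
    B ↦ C  (constrained at step 1)

A->AB, B->C, C->CB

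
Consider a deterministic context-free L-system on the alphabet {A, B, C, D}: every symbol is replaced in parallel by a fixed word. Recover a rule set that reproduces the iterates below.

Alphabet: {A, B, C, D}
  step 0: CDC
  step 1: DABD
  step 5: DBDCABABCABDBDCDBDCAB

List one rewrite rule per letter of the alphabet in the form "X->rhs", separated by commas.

A->BD, B->C, C->D, D->AB

  step 0 ⇒ step 1: CDC ⇒ D·AB·D
    C ↦ D
    D ↦ AB
    A ↦ BD  (constrained at step 1)
    B ↦ C  (constrained at step 1)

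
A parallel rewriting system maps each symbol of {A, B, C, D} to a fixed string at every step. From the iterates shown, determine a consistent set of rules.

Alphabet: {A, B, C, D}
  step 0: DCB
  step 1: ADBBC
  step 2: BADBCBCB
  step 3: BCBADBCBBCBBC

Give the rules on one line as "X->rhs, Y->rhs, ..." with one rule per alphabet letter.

A->B, B->BC, C->B, D->AD

  step 2 ⇒ step 3: BADBCBCB ⇒ BC·B·AD·BC·B·BC·B·BC
    A ↦ B
    B ↦ BC
    C ↦ B
    D ↦ AD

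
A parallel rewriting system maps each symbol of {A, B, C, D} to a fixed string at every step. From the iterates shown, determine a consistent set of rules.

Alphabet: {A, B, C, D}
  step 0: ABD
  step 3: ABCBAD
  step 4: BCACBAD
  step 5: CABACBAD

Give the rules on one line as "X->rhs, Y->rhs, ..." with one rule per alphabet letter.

A->B, B->C, C->A, D->AD

  step 4 ⇒ step 5: BCACBAD ⇒ C·A·B·A·C·B·AD
    A ↦ B
    B ↦ C
    C ↦ A
    D ↦ AD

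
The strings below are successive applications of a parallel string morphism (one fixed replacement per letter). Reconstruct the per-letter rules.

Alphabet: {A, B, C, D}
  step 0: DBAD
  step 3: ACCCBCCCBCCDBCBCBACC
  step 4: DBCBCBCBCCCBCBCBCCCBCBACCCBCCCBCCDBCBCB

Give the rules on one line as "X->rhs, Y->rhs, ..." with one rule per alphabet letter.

A->DB, B->CC, C->CB, D->A

  step 3 ⇒ step 4: ACCCBCCCBCCDBCBCBACC ⇒ DB·CB·CB·CB·CC·CB·CB·CB·CC·CB·CB·A·CC·CB·CC·CB·CC·DB·CB·CB
    A ↦ DB
    B ↦ CC
    C ↦ CB
    D ↦ A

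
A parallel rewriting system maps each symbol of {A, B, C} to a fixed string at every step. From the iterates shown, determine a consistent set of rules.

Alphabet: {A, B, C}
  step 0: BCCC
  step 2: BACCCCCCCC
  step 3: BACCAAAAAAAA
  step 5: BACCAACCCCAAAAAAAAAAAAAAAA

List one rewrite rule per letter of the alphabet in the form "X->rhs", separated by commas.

  step 2 ⇒ step 3: BACCCCCCCC ⇒ BA·CC·A·A·A·A·A·A·A·A
    A ↦ CC
    B ↦ BA
    C ↦ A

A->CC, B->BA, C->A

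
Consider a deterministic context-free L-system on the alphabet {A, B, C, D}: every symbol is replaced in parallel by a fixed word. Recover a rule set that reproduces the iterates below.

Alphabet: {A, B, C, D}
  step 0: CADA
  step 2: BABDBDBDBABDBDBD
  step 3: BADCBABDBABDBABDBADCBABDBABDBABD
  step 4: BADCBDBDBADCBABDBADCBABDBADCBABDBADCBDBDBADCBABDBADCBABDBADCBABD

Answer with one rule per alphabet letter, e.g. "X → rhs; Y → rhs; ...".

A->DC, B->BA, C->BD, D->BD

  step 3 ⇒ step 4: BADCBABDBABDBABDBADCBABDBABDBABD ⇒ BA·DC·BD·BD·BA·DC·BA·BD·BA·DC·BA·BD·BA·DC·BA·BD·BA·DC·BD·BD·BA·DC·BA·BD·BA·DC·BA·BD·BA·DC·BA·BD
    A ↦ DC
    B ↦ BA
    C ↦ BD
    D ↦ BD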